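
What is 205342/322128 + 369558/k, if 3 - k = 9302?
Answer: -58567752083/1497734136 ≈ -39.104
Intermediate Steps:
k = -9299 (k = 3 - 1*9302 = 3 - 9302 = -9299)
205342/322128 + 369558/k = 205342/322128 + 369558/(-9299) = 205342*(1/322128) + 369558*(-1/9299) = 102671/161064 - 369558/9299 = -58567752083/1497734136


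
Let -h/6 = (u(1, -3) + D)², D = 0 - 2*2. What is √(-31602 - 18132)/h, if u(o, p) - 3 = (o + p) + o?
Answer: -3*I*√614/8 ≈ -9.2921*I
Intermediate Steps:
u(o, p) = 3 + p + 2*o (u(o, p) = 3 + ((o + p) + o) = 3 + (p + 2*o) = 3 + p + 2*o)
D = -4 (D = 0 - 4 = -4)
h = -24 (h = -6*((3 - 3 + 2*1) - 4)² = -6*((3 - 3 + 2) - 4)² = -6*(2 - 4)² = -6*(-2)² = -6*4 = -24)
√(-31602 - 18132)/h = √(-31602 - 18132)/(-24) = √(-49734)*(-1/24) = (9*I*√614)*(-1/24) = -3*I*√614/8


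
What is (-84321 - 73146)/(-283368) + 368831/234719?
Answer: 47158466527/22170617864 ≈ 2.1271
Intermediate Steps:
(-84321 - 73146)/(-283368) + 368831/234719 = -157467*(-1/283368) + 368831*(1/234719) = 52489/94456 + 368831/234719 = 47158466527/22170617864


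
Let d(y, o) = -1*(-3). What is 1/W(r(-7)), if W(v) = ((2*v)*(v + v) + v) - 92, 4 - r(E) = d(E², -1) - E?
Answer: 1/46 ≈ 0.021739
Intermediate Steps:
d(y, o) = 3
r(E) = 1 + E (r(E) = 4 - (3 - E) = 4 + (-3 + E) = 1 + E)
W(v) = -92 + v + 4*v² (W(v) = ((2*v)*(2*v) + v) - 92 = (4*v² + v) - 92 = (v + 4*v²) - 92 = -92 + v + 4*v²)
1/W(r(-7)) = 1/(-92 + (1 - 7) + 4*(1 - 7)²) = 1/(-92 - 6 + 4*(-6)²) = 1/(-92 - 6 + 4*36) = 1/(-92 - 6 + 144) = 1/46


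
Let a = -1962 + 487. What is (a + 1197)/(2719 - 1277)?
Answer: -139/721 ≈ -0.19279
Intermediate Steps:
a = -1475
(a + 1197)/(2719 - 1277) = (-1475 + 1197)/(2719 - 1277) = -278/1442 = -278*1/1442 = -139/721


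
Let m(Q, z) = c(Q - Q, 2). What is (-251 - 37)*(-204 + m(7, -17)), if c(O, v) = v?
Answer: 58176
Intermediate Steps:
m(Q, z) = 2
(-251 - 37)*(-204 + m(7, -17)) = (-251 - 37)*(-204 + 2) = -288*(-202) = 58176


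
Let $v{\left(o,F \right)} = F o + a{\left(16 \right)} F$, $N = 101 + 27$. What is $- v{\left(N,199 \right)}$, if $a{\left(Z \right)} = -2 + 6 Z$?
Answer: $-44178$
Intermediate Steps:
$N = 128$
$v{\left(o,F \right)} = 94 F + F o$ ($v{\left(o,F \right)} = F o + \left(-2 + 6 \cdot 16\right) F = F o + \left(-2 + 96\right) F = F o + 94 F = 94 F + F o$)
$- v{\left(N,199 \right)} = - 199 \left(94 + 128\right) = - 199 \cdot 222 = \left(-1\right) 44178 = -44178$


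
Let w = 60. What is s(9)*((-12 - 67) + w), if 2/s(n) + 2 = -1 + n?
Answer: -19/3 ≈ -6.3333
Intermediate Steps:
s(n) = 2/(-3 + n) (s(n) = 2/(-2 + (-1 + n)) = 2/(-3 + n))
s(9)*((-12 - 67) + w) = (2/(-3 + 9))*((-12 - 67) + 60) = (2/6)*(-79 + 60) = (2*(⅙))*(-19) = (⅓)*(-19) = -19/3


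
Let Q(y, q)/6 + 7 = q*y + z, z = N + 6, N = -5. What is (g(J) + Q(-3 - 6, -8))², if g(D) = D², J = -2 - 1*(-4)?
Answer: 160000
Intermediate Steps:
J = 2 (J = -2 + 4 = 2)
z = 1 (z = -5 + 6 = 1)
Q(y, q) = -36 + 6*q*y (Q(y, q) = -42 + 6*(q*y + 1) = -42 + 6*(1 + q*y) = -42 + (6 + 6*q*y) = -36 + 6*q*y)
(g(J) + Q(-3 - 6, -8))² = (2² + (-36 + 6*(-8)*(-3 - 6)))² = (4 + (-36 + 6*(-8)*(-9)))² = (4 + (-36 + 432))² = (4 + 396)² = 400² = 160000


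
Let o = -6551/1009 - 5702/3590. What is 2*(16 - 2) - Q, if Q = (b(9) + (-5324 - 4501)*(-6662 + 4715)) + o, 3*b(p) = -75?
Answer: -34645971435706/1811155 ≈ -1.9129e+7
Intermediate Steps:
b(p) = -25 (b(p) = (⅓)*(-75) = -25)
o = -14635704/1811155 (o = -6551*1/1009 - 5702*1/3590 = -6551/1009 - 2851/1795 = -14635704/1811155 ≈ -8.0809)
Q = 34646022148046/1811155 (Q = (-25 + (-5324 - 4501)*(-6662 + 4715)) - 14635704/1811155 = (-25 - 9825*(-1947)) - 14635704/1811155 = (-25 + 19129275) - 14635704/1811155 = 19129250 - 14635704/1811155 = 34646022148046/1811155 ≈ 1.9129e+7)
2*(16 - 2) - Q = 2*(16 - 2) - 1*34646022148046/1811155 = 2*14 - 34646022148046/1811155 = 28 - 34646022148046/1811155 = -34645971435706/1811155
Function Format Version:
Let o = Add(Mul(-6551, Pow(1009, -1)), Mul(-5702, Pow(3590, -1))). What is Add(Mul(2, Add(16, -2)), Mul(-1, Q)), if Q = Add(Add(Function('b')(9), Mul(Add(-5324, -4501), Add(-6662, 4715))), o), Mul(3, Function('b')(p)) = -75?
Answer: Rational(-34645971435706, 1811155) ≈ -1.9129e+7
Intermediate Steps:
Function('b')(p) = -25 (Function('b')(p) = Mul(Rational(1, 3), -75) = -25)
o = Rational(-14635704, 1811155) (o = Add(Mul(-6551, Rational(1, 1009)), Mul(-5702, Rational(1, 3590))) = Add(Rational(-6551, 1009), Rational(-2851, 1795)) = Rational(-14635704, 1811155) ≈ -8.0809)
Q = Rational(34646022148046, 1811155) (Q = Add(Add(-25, Mul(Add(-5324, -4501), Add(-6662, 4715))), Rational(-14635704, 1811155)) = Add(Add(-25, Mul(-9825, -1947)), Rational(-14635704, 1811155)) = Add(Add(-25, 19129275), Rational(-14635704, 1811155)) = Add(19129250, Rational(-14635704, 1811155)) = Rational(34646022148046, 1811155) ≈ 1.9129e+7)
Add(Mul(2, Add(16, -2)), Mul(-1, Q)) = Add(Mul(2, Add(16, -2)), Mul(-1, Rational(34646022148046, 1811155))) = Add(Mul(2, 14), Rational(-34646022148046, 1811155)) = Add(28, Rational(-34646022148046, 1811155)) = Rational(-34645971435706, 1811155)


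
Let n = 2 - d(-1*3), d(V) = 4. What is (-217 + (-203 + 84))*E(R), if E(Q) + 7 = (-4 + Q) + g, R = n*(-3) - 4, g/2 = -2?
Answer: 4368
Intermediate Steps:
g = -4 (g = 2*(-2) = -4)
n = -2 (n = 2 - 1*4 = 2 - 4 = -2)
R = 2 (R = -2*(-3) - 4 = 6 - 4 = 2)
E(Q) = -15 + Q (E(Q) = -7 + ((-4 + Q) - 4) = -7 + (-8 + Q) = -15 + Q)
(-217 + (-203 + 84))*E(R) = (-217 + (-203 + 84))*(-15 + 2) = (-217 - 119)*(-13) = -336*(-13) = 4368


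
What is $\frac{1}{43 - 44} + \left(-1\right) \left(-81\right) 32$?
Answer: $2591$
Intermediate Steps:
$\frac{1}{43 - 44} + \left(-1\right) \left(-81\right) 32 = \frac{1}{-1} + 81 \cdot 32 = -1 + 2592 = 2591$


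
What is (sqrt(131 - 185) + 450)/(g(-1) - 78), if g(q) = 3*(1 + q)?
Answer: -75/13 - I*sqrt(6)/26 ≈ -5.7692 - 0.094211*I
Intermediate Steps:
g(q) = 3 + 3*q
(sqrt(131 - 185) + 450)/(g(-1) - 78) = (sqrt(131 - 185) + 450)/((3 + 3*(-1)) - 78) = (sqrt(-54) + 450)/((3 - 3) - 78) = (3*I*sqrt(6) + 450)/(0 - 78) = (450 + 3*I*sqrt(6))/(-78) = (450 + 3*I*sqrt(6))*(-1/78) = -75/13 - I*sqrt(6)/26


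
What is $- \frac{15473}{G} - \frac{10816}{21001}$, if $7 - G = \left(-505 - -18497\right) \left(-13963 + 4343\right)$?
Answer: $- \frac{1872391184825}{3634917070047} \approx -0.51511$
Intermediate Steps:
$G = 173083047$ ($G = 7 - \left(-505 - -18497\right) \left(-13963 + 4343\right) = 7 - \left(-505 + 18497\right) \left(-9620\right) = 7 - 17992 \left(-9620\right) = 7 - -173083040 = 7 + 173083040 = 173083047$)
$- \frac{15473}{G} - \frac{10816}{21001} = - \frac{15473}{173083047} - \frac{10816}{21001} = - \frac{1872391184825}{3634917070047}$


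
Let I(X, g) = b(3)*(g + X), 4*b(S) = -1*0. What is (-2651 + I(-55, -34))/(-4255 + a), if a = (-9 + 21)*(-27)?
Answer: 11/19 ≈ 0.57895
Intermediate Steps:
b(S) = 0 (b(S) = (-1*0)/4 = (¼)*0 = 0)
I(X, g) = 0 (I(X, g) = 0*(g + X) = 0*(X + g) = 0)
a = -324 (a = 12*(-27) = -324)
(-2651 + I(-55, -34))/(-4255 + a) = (-2651 + 0)/(-4255 - 324) = -2651/(-4579) = -2651*(-1/4579) = 11/19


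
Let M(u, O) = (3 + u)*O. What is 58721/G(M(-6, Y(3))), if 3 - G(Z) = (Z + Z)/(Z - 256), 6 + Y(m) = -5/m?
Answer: 13681993/745 ≈ 18365.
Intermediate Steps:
Y(m) = -6 - 5/m
M(u, O) = O*(3 + u)
G(Z) = 3 - 2*Z/(-256 + Z) (G(Z) = 3 - (Z + Z)/(Z - 256) = 3 - 2*Z/(-256 + Z))
58721/G(M(-6, Y(3))) = 58721/(((-768 + (-6 - 5/3)*(3 - 6))/(-256 + (-6 - 5/3)*(3 - 6)))) = 58721/(((-768 + (-6 - 5*1/3)*(-3))/(-256 + (-6 - 5*1/3)*(-3)))) = 58721/(((-768 + (-6 - 5/3)*(-3))/(-256 + (-6 - 5/3)*(-3)))) = 58721/(((-768 - 23/3*(-3))/(-256 - 23/3*(-3)))) = 58721/(((-768 + 23)/(-256 + 23))) = 58721/((-745/(-233))) = 58721/((-1/233*(-745))) = 58721/(745/233) = 58721*(233/745) = 13681993/745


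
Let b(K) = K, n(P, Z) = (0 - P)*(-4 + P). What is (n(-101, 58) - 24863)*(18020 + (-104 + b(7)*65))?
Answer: -651582628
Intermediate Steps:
n(P, Z) = -P*(-4 + P) (n(P, Z) = (-P)*(-4 + P) = -P*(-4 + P))
(n(-101, 58) - 24863)*(18020 + (-104 + b(7)*65)) = (-101*(4 - 1*(-101)) - 24863)*(18020 + (-104 + 7*65)) = (-101*(4 + 101) - 24863)*(18020 + (-104 + 455)) = (-101*105 - 24863)*(18020 + 351) = (-10605 - 24863)*18371 = -35468*18371 = -651582628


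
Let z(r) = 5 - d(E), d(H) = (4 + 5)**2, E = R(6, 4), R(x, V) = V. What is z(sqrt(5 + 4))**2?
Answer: 5776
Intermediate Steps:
E = 4
d(H) = 81 (d(H) = 9**2 = 81)
z(r) = -76 (z(r) = 5 - 1*81 = 5 - 81 = -76)
z(sqrt(5 + 4))**2 = (-76)**2 = 5776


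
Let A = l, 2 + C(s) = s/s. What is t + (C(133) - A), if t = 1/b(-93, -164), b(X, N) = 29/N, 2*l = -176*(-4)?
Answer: -10401/29 ≈ -358.66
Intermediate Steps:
l = 352 (l = (-176*(-4))/2 = (1/2)*704 = 352)
C(s) = -1 (C(s) = -2 + s/s = -2 + 1 = -1)
A = 352
t = -164/29 (t = 1/(29/(-164)) = 1/(29*(-1/164)) = 1/(-29/164) = -164/29 ≈ -5.6552)
t + (C(133) - A) = -164/29 + (-1 - 1*352) = -164/29 + (-1 - 352) = -164/29 - 353 = -10401/29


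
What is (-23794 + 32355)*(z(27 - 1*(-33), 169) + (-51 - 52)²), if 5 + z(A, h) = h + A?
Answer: 92741313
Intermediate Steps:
z(A, h) = -5 + A + h (z(A, h) = -5 + (h + A) = -5 + (A + h) = -5 + A + h)
(-23794 + 32355)*(z(27 - 1*(-33), 169) + (-51 - 52)²) = (-23794 + 32355)*((-5 + (27 - 1*(-33)) + 169) + (-51 - 52)²) = 8561*((-5 + (27 + 33) + 169) + (-103)²) = 8561*((-5 + 60 + 169) + 10609) = 8561*(224 + 10609) = 8561*10833 = 92741313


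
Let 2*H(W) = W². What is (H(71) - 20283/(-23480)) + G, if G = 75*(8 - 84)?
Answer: -74634377/23480 ≈ -3178.6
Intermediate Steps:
H(W) = W²/2
G = -5700 (G = 75*(-76) = -5700)
(H(71) - 20283/(-23480)) + G = ((½)*71² - 20283/(-23480)) - 5700 = ((½)*5041 - 20283*(-1/23480)) - 5700 = (5041/2 + 20283/23480) - 5700 = 59201623/23480 - 5700 = -74634377/23480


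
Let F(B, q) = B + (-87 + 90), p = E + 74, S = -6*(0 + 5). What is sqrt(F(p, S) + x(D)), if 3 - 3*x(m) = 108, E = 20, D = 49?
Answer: sqrt(62) ≈ 7.8740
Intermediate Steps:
x(m) = -35 (x(m) = 1 - 1/3*108 = 1 - 36 = -35)
S = -30 (S = -6*5 = -30)
p = 94 (p = 20 + 74 = 94)
F(B, q) = 3 + B (F(B, q) = B + 3 = 3 + B)
sqrt(F(p, S) + x(D)) = sqrt((3 + 94) - 35) = sqrt(97 - 35) = sqrt(62)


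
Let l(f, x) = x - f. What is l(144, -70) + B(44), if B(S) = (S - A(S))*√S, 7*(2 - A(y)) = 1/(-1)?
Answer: -214 + 586*√11/7 ≈ 63.649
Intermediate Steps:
A(y) = 15/7 (A(y) = 2 - ⅐/(-1) = 2 - ⅐*(-1) = 2 + ⅐ = 15/7)
B(S) = √S*(-15/7 + S) (B(S) = (S - 1*15/7)*√S = (S - 15/7)*√S = (-15/7 + S)*√S = √S*(-15/7 + S))
l(144, -70) + B(44) = (-70 - 1*144) + √44*(-15/7 + 44) = (-70 - 144) + (2*√11)*(293/7) = -214 + 586*√11/7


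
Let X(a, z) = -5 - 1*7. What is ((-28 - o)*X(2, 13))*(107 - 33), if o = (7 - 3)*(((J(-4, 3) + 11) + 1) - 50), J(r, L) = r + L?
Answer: -113664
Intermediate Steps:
J(r, L) = L + r
X(a, z) = -12 (X(a, z) = -5 - 7 = -12)
o = -156 (o = (7 - 3)*((((3 - 4) + 11) + 1) - 50) = 4*(((-1 + 11) + 1) - 50) = 4*((10 + 1) - 50) = 4*(11 - 50) = 4*(-39) = -156)
((-28 - o)*X(2, 13))*(107 - 33) = ((-28 - 1*(-156))*(-12))*(107 - 33) = ((-28 + 156)*(-12))*74 = (128*(-12))*74 = -1536*74 = -113664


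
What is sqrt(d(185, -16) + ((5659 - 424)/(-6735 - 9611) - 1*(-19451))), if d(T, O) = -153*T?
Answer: I*sqrt(2365801024774)/16346 ≈ 94.097*I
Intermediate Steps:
sqrt(d(185, -16) + ((5659 - 424)/(-6735 - 9611) - 1*(-19451))) = sqrt(-153*185 + ((5659 - 424)/(-6735 - 9611) - 1*(-19451))) = sqrt(-28305 + (5235/(-16346) + 19451)) = sqrt(-28305 + (5235*(-1/16346) + 19451)) = sqrt(-28305 + (-5235/16346 + 19451)) = sqrt(-28305 + 317940811/16346) = sqrt(-144732719/16346) = I*sqrt(2365801024774)/16346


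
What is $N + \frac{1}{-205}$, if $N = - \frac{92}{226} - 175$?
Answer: $- \frac{4063418}{23165} \approx -175.41$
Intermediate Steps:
$N = - \frac{19821}{113}$ ($N = \left(-92\right) \frac{1}{226} - 175 = - \frac{46}{113} - 175 = - \frac{19821}{113} \approx -175.41$)
$N + \frac{1}{-205} = - \frac{19821}{113} + \frac{1}{-205} = - \frac{19821}{113} - \frac{1}{205} = - \frac{4063418}{23165}$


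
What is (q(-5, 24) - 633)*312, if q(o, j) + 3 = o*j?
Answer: -235872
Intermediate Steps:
q(o, j) = -3 + j*o (q(o, j) = -3 + o*j = -3 + j*o)
(q(-5, 24) - 633)*312 = ((-3 + 24*(-5)) - 633)*312 = ((-3 - 120) - 633)*312 = (-123 - 633)*312 = -756*312 = -235872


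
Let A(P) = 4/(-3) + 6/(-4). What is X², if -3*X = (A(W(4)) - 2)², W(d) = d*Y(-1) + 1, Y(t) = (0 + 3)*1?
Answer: 707281/11664 ≈ 60.638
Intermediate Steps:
Y(t) = 3 (Y(t) = 3*1 = 3)
W(d) = 1 + 3*d (W(d) = d*3 + 1 = 3*d + 1 = 1 + 3*d)
A(P) = -17/6 (A(P) = 4*(-⅓) + 6*(-¼) = -4/3 - 3/2 = -17/6)
X = -841/108 (X = -(-17/6 - 2)²/3 = -(-29/6)²/3 = -⅓*841/36 = -841/108 ≈ -7.7870)
X² = (-841/108)² = 707281/11664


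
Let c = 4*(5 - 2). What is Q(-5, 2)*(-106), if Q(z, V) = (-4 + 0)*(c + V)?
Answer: 5936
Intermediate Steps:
c = 12 (c = 4*3 = 12)
Q(z, V) = -48 - 4*V (Q(z, V) = (-4 + 0)*(12 + V) = -4*(12 + V) = -48 - 4*V)
Q(-5, 2)*(-106) = (-48 - 4*2)*(-106) = (-48 - 8)*(-106) = -56*(-106) = 5936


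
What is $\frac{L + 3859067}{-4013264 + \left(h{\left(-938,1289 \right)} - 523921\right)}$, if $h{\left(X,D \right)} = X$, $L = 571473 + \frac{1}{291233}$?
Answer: $- \frac{1290319455821}{1321651175659} \approx -0.97629$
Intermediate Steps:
$L = \frac{166431796210}{291233}$ ($L = 571473 + \frac{1}{291233} = \frac{166431796210}{291233} \approx 5.7147 \cdot 10^{5}$)
$\frac{L + 3859067}{-4013264 + \left(h{\left(-938,1289 \right)} - 523921\right)} = \frac{\frac{166431796210}{291233} + 3859067}{-4013264 - 524859} = \frac{1290319455821}{291233 \left(-4013264 - 524859\right)} = \frac{1290319455821}{291233 \left(-4538123\right)} = \frac{1290319455821}{291233} \left(- \frac{1}{4538123}\right) = - \frac{1290319455821}{1321651175659}$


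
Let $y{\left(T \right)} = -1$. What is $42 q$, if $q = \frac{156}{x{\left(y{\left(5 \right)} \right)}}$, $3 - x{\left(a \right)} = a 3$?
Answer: $1092$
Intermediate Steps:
$x{\left(a \right)} = 3 - 3 a$ ($x{\left(a \right)} = 3 - a 3 = 3 - 3 a$)
$q = 26$ ($q = \frac{156}{3 - -3} = \frac{156}{3 + 3} = \frac{156}{6} = 156 \cdot \frac{1}{6} = 26$)
$42 q = 42 \cdot 26 = 1092$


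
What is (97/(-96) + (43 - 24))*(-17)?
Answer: -29359/96 ≈ -305.82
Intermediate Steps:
(97/(-96) + (43 - 24))*(-17) = (97*(-1/96) + 19)*(-17) = (-97/96 + 19)*(-17) = (1727/96)*(-17) = -29359/96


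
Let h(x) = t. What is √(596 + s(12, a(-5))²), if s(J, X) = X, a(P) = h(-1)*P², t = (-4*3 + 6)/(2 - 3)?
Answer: 2*√5774 ≈ 151.97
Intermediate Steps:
t = 6 (t = (-12 + 6)/(-1) = -6*(-1) = 6)
h(x) = 6
a(P) = 6*P²
√(596 + s(12, a(-5))²) = √(596 + (6*(-5)²)²) = √(596 + (6*25)²) = √(596 + 150²) = √(596 + 22500) = √23096 = 2*√5774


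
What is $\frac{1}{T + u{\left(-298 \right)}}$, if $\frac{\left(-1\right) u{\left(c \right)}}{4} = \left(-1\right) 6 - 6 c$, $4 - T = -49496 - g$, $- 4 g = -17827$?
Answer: $\frac{4}{187315} \approx 2.1354 \cdot 10^{-5}$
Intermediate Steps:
$g = \frac{17827}{4}$ ($g = \left(- \frac{1}{4}\right) \left(-17827\right) = \frac{17827}{4} \approx 4456.8$)
$T = \frac{215827}{4}$ ($T = 4 - \left(-49496 - \frac{17827}{4}\right) = 4 - - \frac{215811}{4} = 4 + \frac{215811}{4} = \frac{215827}{4} \approx 53957.0$)
$u{\left(c \right)} = 24 + 24 c$ ($u{\left(c \right)} = - 4 \left(\left(-1\right) 6 - 6 c\right) = - 4 \left(-6 - 6 c\right) = 24 + 24 c$)
$\frac{1}{T + u{\left(-298 \right)}} = \frac{1}{\frac{215827}{4} + \left(24 + 24 \left(-298\right)\right)} = \frac{1}{\frac{215827}{4} + \left(24 - 7152\right)} = \frac{1}{\frac{215827}{4} - 7128} = \frac{1}{\frac{187315}{4}} = \frac{4}{187315}$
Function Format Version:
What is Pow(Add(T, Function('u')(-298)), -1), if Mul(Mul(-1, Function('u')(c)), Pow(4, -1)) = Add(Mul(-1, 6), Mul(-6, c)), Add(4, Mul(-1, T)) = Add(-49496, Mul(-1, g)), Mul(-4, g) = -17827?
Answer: Rational(4, 187315) ≈ 2.1354e-5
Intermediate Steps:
g = Rational(17827, 4) (g = Mul(Rational(-1, 4), -17827) = Rational(17827, 4) ≈ 4456.8)
T = Rational(215827, 4) (T = Add(4, Mul(-1, Add(-49496, Mul(-1, Rational(17827, 4))))) = Add(4, Mul(-1, Add(-49496, Rational(-17827, 4)))) = Add(4, Mul(-1, Rational(-215811, 4))) = Add(4, Rational(215811, 4)) = Rational(215827, 4) ≈ 53957.)
Function('u')(c) = Add(24, Mul(24, c)) (Function('u')(c) = Mul(-4, Add(Mul(-1, 6), Mul(-6, c))) = Mul(-4, Add(-6, Mul(-6, c))) = Add(24, Mul(24, c)))
Pow(Add(T, Function('u')(-298)), -1) = Pow(Add(Rational(215827, 4), Add(24, Mul(24, -298))), -1) = Pow(Add(Rational(215827, 4), Add(24, -7152)), -1) = Pow(Add(Rational(215827, 4), -7128), -1) = Pow(Rational(187315, 4), -1) = Rational(4, 187315)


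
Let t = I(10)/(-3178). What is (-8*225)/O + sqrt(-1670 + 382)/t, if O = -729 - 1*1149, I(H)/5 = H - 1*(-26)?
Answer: 300/313 - 1589*I*sqrt(322)/45 ≈ 0.95847 - 633.63*I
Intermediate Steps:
I(H) = 130 + 5*H (I(H) = 5*(H - 1*(-26)) = 5*(H + 26) = 5*(26 + H) = 130 + 5*H)
O = -1878 (O = -729 - 1149 = -1878)
t = -90/1589 (t = (130 + 5*10)/(-3178) = (130 + 50)*(-1/3178) = 180*(-1/3178) = -90/1589 ≈ -0.056639)
(-8*225)/O + sqrt(-1670 + 382)/t = -8*225/(-1878) + sqrt(-1670 + 382)/(-90/1589) = -1800*(-1/1878) + sqrt(-1288)*(-1589/90) = 300/313 + (2*I*sqrt(322))*(-1589/90) = 300/313 - 1589*I*sqrt(322)/45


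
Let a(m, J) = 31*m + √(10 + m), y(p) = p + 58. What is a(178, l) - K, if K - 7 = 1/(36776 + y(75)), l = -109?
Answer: 203405498/36909 + 2*√47 ≈ 5524.7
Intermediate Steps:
y(p) = 58 + p
K = 258364/36909 (K = 7 + 1/(36776 + (58 + 75)) = 7 + 1/(36776 + 133) = 7 + 1/36909 = 258364/36909 ≈ 7.0000)
a(m, J) = √(10 + m) + 31*m
a(178, l) - K = (√(10 + 178) + 31*178) - 1*258364/36909 = (√188 + 5518) - 258364/36909 = (2*√47 + 5518) - 258364/36909 = (5518 + 2*√47) - 258364/36909 = 203405498/36909 + 2*√47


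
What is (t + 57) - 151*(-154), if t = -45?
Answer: 23266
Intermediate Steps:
(t + 57) - 151*(-154) = (-45 + 57) - 151*(-154) = 12 + 23254 = 23266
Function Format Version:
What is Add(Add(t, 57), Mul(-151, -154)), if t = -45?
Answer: 23266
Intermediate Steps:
Add(Add(t, 57), Mul(-151, -154)) = Add(Add(-45, 57), Mul(-151, -154)) = Add(12, 23254) = 23266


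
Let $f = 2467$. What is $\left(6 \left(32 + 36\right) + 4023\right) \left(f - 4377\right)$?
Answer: $-8463210$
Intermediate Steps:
$\left(6 \left(32 + 36\right) + 4023\right) \left(f - 4377\right) = \left(6 \left(32 + 36\right) + 4023\right) \left(2467 - 4377\right) = \left(6 \cdot 68 + 4023\right) \left(-1910\right) = \left(408 + 4023\right) \left(-1910\right) = 4431 \left(-1910\right) = -8463210$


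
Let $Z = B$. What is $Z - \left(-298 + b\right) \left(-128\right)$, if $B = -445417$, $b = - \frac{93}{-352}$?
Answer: $- \frac{5318799}{11} \approx -4.8353 \cdot 10^{5}$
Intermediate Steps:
$b = \frac{93}{352}$ ($b = \left(-93\right) \left(- \frac{1}{352}\right) = \frac{93}{352} \approx 0.2642$)
$Z = -445417$
$Z - \left(-298 + b\right) \left(-128\right) = -445417 - \left(-298 + \frac{93}{352}\right) \left(-128\right) = -445417 - \left(- \frac{104803}{352}\right) \left(-128\right) = -445417 - \frac{419212}{11} = - \frac{5318799}{11}$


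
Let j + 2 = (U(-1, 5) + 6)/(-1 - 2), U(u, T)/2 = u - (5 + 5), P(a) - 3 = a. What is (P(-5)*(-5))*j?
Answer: 100/3 ≈ 33.333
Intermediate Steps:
P(a) = 3 + a
U(u, T) = -20 + 2*u (U(u, T) = 2*(u - (5 + 5)) = 2*(u - 1*10) = 2*(u - 10) = 2*(-10 + u) = -20 + 2*u)
j = 10/3 (j = -2 + ((-20 + 2*(-1)) + 6)/(-1 - 2) = -2 + ((-20 - 2) + 6)/(-3) = -2 + (-22 + 6)*(-⅓) = -2 - 16*(-⅓) = -2 + 16/3 = 10/3 ≈ 3.3333)
(P(-5)*(-5))*j = ((3 - 5)*(-5))*(10/3) = -2*(-5)*(10/3) = 10*(10/3) = 100/3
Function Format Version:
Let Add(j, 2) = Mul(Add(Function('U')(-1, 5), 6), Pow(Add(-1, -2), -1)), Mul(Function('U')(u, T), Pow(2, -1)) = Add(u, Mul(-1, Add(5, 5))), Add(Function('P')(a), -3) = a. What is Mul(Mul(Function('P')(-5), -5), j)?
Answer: Rational(100, 3) ≈ 33.333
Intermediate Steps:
Function('P')(a) = Add(3, a)
Function('U')(u, T) = Add(-20, Mul(2, u)) (Function('U')(u, T) = Mul(2, Add(u, Mul(-1, Add(5, 5)))) = Mul(2, Add(u, Mul(-1, 10))) = Mul(2, Add(u, -10)) = Mul(2, Add(-10, u)) = Add(-20, Mul(2, u)))
j = Rational(10, 3) (j = Add(-2, Mul(Add(Add(-20, Mul(2, -1)), 6), Pow(Add(-1, -2), -1))) = Add(-2, Mul(Add(Add(-20, -2), 6), Pow(-3, -1))) = Add(-2, Mul(Add(-22, 6), Rational(-1, 3))) = Add(-2, Mul(-16, Rational(-1, 3))) = Add(-2, Rational(16, 3)) = Rational(10, 3) ≈ 3.3333)
Mul(Mul(Function('P')(-5), -5), j) = Mul(Mul(Add(3, -5), -5), Rational(10, 3)) = Mul(Mul(-2, -5), Rational(10, 3)) = Mul(10, Rational(10, 3)) = Rational(100, 3)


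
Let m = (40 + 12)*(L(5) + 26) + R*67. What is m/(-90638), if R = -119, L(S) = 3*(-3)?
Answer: 7089/90638 ≈ 0.078212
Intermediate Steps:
L(S) = -9
m = -7089 (m = (40 + 12)*(-9 + 26) - 119*67 = 52*17 - 7973 = 884 - 7973 = -7089)
m/(-90638) = -7089/(-90638) = -7089*(-1/90638) = 7089/90638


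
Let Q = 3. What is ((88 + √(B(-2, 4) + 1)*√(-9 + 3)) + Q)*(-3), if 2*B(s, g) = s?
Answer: -273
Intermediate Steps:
B(s, g) = s/2
((88 + √(B(-2, 4) + 1)*√(-9 + 3)) + Q)*(-3) = ((88 + √((½)*(-2) + 1)*√(-9 + 3)) + 3)*(-3) = ((88 + √(-1 + 1)*√(-6)) + 3)*(-3) = ((88 + √0*(I*√6)) + 3)*(-3) = ((88 + 0*(I*√6)) + 3)*(-3) = ((88 + 0) + 3)*(-3) = (88 + 3)*(-3) = 91*(-3) = -273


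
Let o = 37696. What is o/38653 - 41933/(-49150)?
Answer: 3473594649/1899794950 ≈ 1.8284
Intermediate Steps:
o/38653 - 41933/(-49150) = 37696/38653 - 41933/(-49150) = 37696*(1/38653) - 41933*(-1/49150) = 37696/38653 + 41933/49150 = 3473594649/1899794950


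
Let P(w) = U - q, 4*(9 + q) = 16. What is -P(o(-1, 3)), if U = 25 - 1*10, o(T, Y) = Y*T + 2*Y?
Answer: -20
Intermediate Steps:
q = -5 (q = -9 + (¼)*16 = -9 + 4 = -5)
o(T, Y) = 2*Y + T*Y (o(T, Y) = T*Y + 2*Y = 2*Y + T*Y)
U = 15 (U = 25 - 10 = 15)
P(w) = 20 (P(w) = 15 - 1*(-5) = 15 + 5 = 20)
-P(o(-1, 3)) = -1*20 = -20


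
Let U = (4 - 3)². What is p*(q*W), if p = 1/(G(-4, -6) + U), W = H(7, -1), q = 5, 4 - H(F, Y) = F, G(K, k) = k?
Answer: 3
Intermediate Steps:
H(F, Y) = 4 - F
U = 1 (U = 1² = 1)
W = -3 (W = 4 - 1*7 = 4 - 7 = -3)
p = -⅕ (p = 1/(-6 + 1) = 1/(-5) = -⅕ ≈ -0.20000)
p*(q*W) = -(-3) = -⅕*(-15) = 3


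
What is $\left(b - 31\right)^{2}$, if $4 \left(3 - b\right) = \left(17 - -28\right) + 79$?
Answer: $3481$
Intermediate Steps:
$b = -28$ ($b = 3 - \frac{\left(17 - -28\right) + 79}{4} = 3 - \frac{\left(17 + 28\right) + 79}{4} = 3 - \frac{45 + 79}{4} = 3 - 31 = -28$)
$\left(b - 31\right)^{2} = \left(-28 - 31\right)^{2} = \left(-59\right)^{2} = 3481$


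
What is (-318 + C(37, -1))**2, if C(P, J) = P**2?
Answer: 1104601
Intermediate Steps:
(-318 + C(37, -1))**2 = (-318 + 37**2)**2 = (-318 + 1369)**2 = 1051**2 = 1104601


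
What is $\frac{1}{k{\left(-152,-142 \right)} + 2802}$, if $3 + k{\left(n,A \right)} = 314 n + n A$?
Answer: $- \frac{1}{23345} \approx -4.2836 \cdot 10^{-5}$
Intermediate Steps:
$k{\left(n,A \right)} = -3 + 314 n + A n$ ($k{\left(n,A \right)} = -3 + \left(314 n + n A\right) = -3 + \left(314 n + A n\right) = -3 + 314 n + A n$)
$\frac{1}{k{\left(-152,-142 \right)} + 2802} = \frac{1}{\left(-3 + 314 \left(-152\right) - -21584\right) + 2802} = \frac{1}{\left(-3 - 47728 + 21584\right) + 2802} = \frac{1}{-26147 + 2802} = \frac{1}{-23345} = - \frac{1}{23345}$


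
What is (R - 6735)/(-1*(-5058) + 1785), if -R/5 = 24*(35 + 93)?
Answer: -7365/2281 ≈ -3.2288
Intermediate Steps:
R = -15360 (R = -120*(35 + 93) = -120*128 = -5*3072 = -15360)
(R - 6735)/(-1*(-5058) + 1785) = (-15360 - 6735)/(-1*(-5058) + 1785) = -22095/(5058 + 1785) = -22095/6843 = -22095*1/6843 = -7365/2281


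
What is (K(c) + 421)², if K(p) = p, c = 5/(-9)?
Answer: 14318656/81 ≈ 1.7677e+5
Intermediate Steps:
c = -5/9 (c = 5*(-⅑) = -5/9 ≈ -0.55556)
(K(c) + 421)² = (-5/9 + 421)² = (3784/9)² = 14318656/81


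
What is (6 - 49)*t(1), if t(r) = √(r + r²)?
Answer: -43*√2 ≈ -60.811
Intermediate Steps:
(6 - 49)*t(1) = (6 - 49)*√(1*(1 + 1)) = -43*√2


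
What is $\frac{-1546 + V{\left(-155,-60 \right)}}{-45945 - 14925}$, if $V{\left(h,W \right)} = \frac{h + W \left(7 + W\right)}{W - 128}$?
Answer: $\frac{97891}{3814520} \approx 0.025663$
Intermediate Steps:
$V{\left(h,W \right)} = \frac{h + W \left(7 + W\right)}{-128 + W}$
$\frac{-1546 + V{\left(-155,-60 \right)}}{-45945 - 14925} = \frac{-1546 + \frac{-155 + \left(-60\right)^{2} + 7 \left(-60\right)}{-128 - 60}}{-45945 - 14925} = \frac{-1546 + \frac{-155 + 3600 - 420}{-188}}{-60870} = \left(-1546 - \frac{3025}{188}\right) \left(- \frac{1}{60870}\right) = \left(- \frac{293673}{188}\right) \left(- \frac{1}{60870}\right) = \frac{97891}{3814520}$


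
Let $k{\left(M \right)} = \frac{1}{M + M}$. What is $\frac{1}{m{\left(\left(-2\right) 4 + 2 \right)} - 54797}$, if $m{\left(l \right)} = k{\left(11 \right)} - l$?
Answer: $- \frac{22}{1205401} \approx -1.8251 \cdot 10^{-5}$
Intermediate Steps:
$k{\left(M \right)} = \frac{1}{2 M}$
$m{\left(l \right)} = \frac{1}{22} - l$ ($m{\left(l \right)} = \frac{1}{2 \cdot 11} - l = \frac{1}{2} \cdot \frac{1}{11} - l = \frac{1}{22} - l$)
$\frac{1}{m{\left(\left(-2\right) 4 + 2 \right)} - 54797} = \frac{1}{\left(\frac{1}{22} - \left(\left(-2\right) 4 + 2\right)\right) - 54797} = \frac{1}{\left(\frac{1}{22} - \left(-8 + 2\right)\right) - 54797} = \frac{1}{\left(\frac{1}{22} - -6\right) - 54797} = \frac{1}{\left(\frac{1}{22} + 6\right) - 54797} = \frac{1}{\frac{133}{22} - 54797} = \frac{1}{- \frac{1205401}{22}} = - \frac{22}{1205401}$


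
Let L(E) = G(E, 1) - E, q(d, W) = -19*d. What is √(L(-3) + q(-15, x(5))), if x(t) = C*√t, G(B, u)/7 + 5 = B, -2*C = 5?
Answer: 2*√58 ≈ 15.232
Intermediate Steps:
C = -5/2 (C = -½*5 = -5/2 ≈ -2.5000)
G(B, u) = -35 + 7*B
x(t) = -5*√t/2
L(E) = -35 + 6*E (L(E) = (-35 + 7*E) - E = -35 + 6*E)
√(L(-3) + q(-15, x(5))) = √((-35 + 6*(-3)) - 19*(-15)) = √((-35 - 18) + 285) = √(-53 + 285) = √232 = 2*√58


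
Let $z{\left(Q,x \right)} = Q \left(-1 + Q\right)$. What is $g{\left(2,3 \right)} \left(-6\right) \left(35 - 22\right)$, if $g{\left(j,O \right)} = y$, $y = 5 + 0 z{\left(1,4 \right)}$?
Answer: $-390$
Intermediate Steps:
$y = 5$ ($y = 5 + 0 \cdot 1 \left(-1 + 1\right) = 5 + 0 \cdot 1 \cdot 0 = 5 + 0 \cdot 0 = 5 + 0 = 5$)
$g{\left(j,O \right)} = 5$
$g{\left(2,3 \right)} \left(-6\right) \left(35 - 22\right) = 5 \left(-6\right) \left(35 - 22\right) = \left(-30\right) 13 = -390$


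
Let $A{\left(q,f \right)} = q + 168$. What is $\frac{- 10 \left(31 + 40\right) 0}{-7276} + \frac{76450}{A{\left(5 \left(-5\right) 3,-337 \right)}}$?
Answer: $\frac{76450}{93} \approx 822.04$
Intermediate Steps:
$A{\left(q,f \right)} = 168 + q$
$\frac{- 10 \left(31 + 40\right) 0}{-7276} + \frac{76450}{A{\left(5 \left(-5\right) 3,-337 \right)}} = \frac{- 10 \left(31 + 40\right) 0}{-7276} + \frac{76450}{168 + 5 \left(-5\right) 3} = \left(-10\right) 71 \cdot 0 \left(- \frac{1}{7276}\right) + \frac{76450}{168 - 75} = \left(-710\right) 0 \left(- \frac{1}{7276}\right) + \frac{76450}{168 - 75} = 0 \left(- \frac{1}{7276}\right) + \frac{76450}{93} = 0 + 76450 \cdot \frac{1}{93} = 0 + \frac{76450}{93} = \frac{76450}{93}$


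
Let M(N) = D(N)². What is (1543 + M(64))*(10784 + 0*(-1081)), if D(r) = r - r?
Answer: 16639712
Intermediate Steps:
D(r) = 0
M(N) = 0 (M(N) = 0² = 0)
(1543 + M(64))*(10784 + 0*(-1081)) = (1543 + 0)*(10784 + 0*(-1081)) = 1543*(10784 + 0) = 1543*10784 = 16639712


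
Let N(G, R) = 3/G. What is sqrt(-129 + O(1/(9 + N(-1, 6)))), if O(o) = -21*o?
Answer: I*sqrt(530)/2 ≈ 11.511*I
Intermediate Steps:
sqrt(-129 + O(1/(9 + N(-1, 6)))) = sqrt(-129 - 21/(9 + 3/(-1))) = sqrt(-129 - 21/(9 + 3*(-1))) = sqrt(-129 - 21/(9 - 3)) = sqrt(-129 - 21/6) = sqrt(-129 - 21*1/6) = sqrt(-129 - 7/2) = sqrt(-265/2) = I*sqrt(530)/2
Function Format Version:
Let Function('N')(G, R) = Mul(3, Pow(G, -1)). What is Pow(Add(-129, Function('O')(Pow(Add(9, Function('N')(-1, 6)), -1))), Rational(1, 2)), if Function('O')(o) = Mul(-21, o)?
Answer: Mul(Rational(1, 2), I, Pow(530, Rational(1, 2))) ≈ Mul(11.511, I)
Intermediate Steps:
Pow(Add(-129, Function('O')(Pow(Add(9, Function('N')(-1, 6)), -1))), Rational(1, 2)) = Pow(Add(-129, Mul(-21, Pow(Add(9, Mul(3, Pow(-1, -1))), -1))), Rational(1, 2)) = Pow(Add(-129, Mul(-21, Pow(Add(9, Mul(3, -1)), -1))), Rational(1, 2)) = Pow(Add(-129, Mul(-21, Pow(Add(9, -3), -1))), Rational(1, 2)) = Pow(Add(-129, Mul(-21, Pow(6, -1))), Rational(1, 2)) = Pow(Add(-129, Mul(-21, Rational(1, 6))), Rational(1, 2)) = Pow(Add(-129, Rational(-7, 2)), Rational(1, 2)) = Pow(Rational(-265, 2), Rational(1, 2)) = Mul(Rational(1, 2), I, Pow(530, Rational(1, 2)))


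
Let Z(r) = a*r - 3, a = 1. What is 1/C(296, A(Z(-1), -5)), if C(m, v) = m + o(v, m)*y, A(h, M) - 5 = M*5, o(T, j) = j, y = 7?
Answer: 1/2368 ≈ 0.00042230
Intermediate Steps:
Z(r) = -3 + r (Z(r) = 1*r - 3 = r - 3 = -3 + r)
A(h, M) = 5 + 5*M (A(h, M) = 5 + M*5 = 5 + 5*M)
C(m, v) = 8*m (C(m, v) = m + m*7 = m + 7*m = 8*m)
1/C(296, A(Z(-1), -5)) = 1/(8*296) = 1/2368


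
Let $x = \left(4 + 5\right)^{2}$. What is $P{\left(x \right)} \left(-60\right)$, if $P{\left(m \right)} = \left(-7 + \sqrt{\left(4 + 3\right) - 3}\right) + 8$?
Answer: $-180$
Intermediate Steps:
$x = 81$ ($x = 9^{2} = 81$)
$P{\left(m \right)} = 3$ ($P{\left(m \right)} = \left(-7 + \sqrt{7 - 3}\right) + 8 = \left(-7 + \sqrt{4}\right) + 8 = \left(-7 + 2\right) + 8 = -5 + 8 = 3$)
$P{\left(x \right)} \left(-60\right) = 3 \left(-60\right) = -180$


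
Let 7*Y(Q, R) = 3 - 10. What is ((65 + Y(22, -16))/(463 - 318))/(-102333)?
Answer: -64/14838285 ≈ -4.3132e-6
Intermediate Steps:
Y(Q, R) = -1 (Y(Q, R) = (3 - 10)/7 = (⅐)*(-7) = -1)
((65 + Y(22, -16))/(463 - 318))/(-102333) = ((65 - 1)/(463 - 318))/(-102333) = (64/145)*(-1/102333) = -64/14838285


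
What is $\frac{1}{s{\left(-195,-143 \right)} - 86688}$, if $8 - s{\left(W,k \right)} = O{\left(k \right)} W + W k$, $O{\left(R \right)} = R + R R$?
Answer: $\frac{1}{3845105} \approx 2.6007 \cdot 10^{-7}$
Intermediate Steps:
$O{\left(R \right)} = R + R^{2}$
$s{\left(W,k \right)} = 8 - W k - W k \left(1 + k\right)$ ($s{\left(W,k \right)} = 8 - \left(k \left(1 + k\right) W + W k\right) = 8 - \left(W k \left(1 + k\right) + W k\right) = 8 - \left(W k + W k \left(1 + k\right)\right) = 8 - W k - W k \left(1 + k\right)$)
$\frac{1}{s{\left(-195,-143 \right)} - 86688} = \frac{1}{\left(8 - \left(-195\right) \left(-143\right) - \left(-195\right) \left(-143\right) \left(1 - 143\right)\right) - 86688} = \frac{1}{\left(8 - 27885 - \left(-195\right) \left(-143\right) \left(-142\right)\right) - 86688} = \frac{1}{\left(8 - 27885 + 3959670\right) - 86688} = \frac{1}{3931793 - 86688} = \frac{1}{3845105}$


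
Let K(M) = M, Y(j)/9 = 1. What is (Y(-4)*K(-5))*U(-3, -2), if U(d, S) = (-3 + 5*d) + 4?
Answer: 630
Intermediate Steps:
Y(j) = 9 (Y(j) = 9*1 = 9)
U(d, S) = 1 + 5*d
(Y(-4)*K(-5))*U(-3, -2) = (9*(-5))*(1 + 5*(-3)) = -45*(1 - 15) = -45*(-14) = 630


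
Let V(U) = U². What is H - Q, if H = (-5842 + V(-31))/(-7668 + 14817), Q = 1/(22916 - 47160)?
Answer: -39442605/57773452 ≈ -0.68271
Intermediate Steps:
Q = -1/24244 (Q = 1/(-24244) = -1/24244 ≈ -4.1247e-5)
H = -1627/2383 (H = (-5842 + (-31)²)/(-7668 + 14817) = (-5842 + 961)/7149 = -4881*1/7149 = -1627/2383 ≈ -0.68275)
H - Q = -1627/2383 - 1*(-1/24244) = -1627/2383 + 1/24244 = -39442605/57773452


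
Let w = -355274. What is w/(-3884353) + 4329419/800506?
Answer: 17101390649551/3109447882618 ≈ 5.4998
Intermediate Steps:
w/(-3884353) + 4329419/800506 = -355274/(-3884353) + 4329419/800506 = -355274*(-1/3884353) + 4329419*(1/800506) = 355274/3884353 + 4329419/800506 = 17101390649551/3109447882618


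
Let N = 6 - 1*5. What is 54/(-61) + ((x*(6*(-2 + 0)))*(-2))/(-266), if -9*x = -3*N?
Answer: -7426/8113 ≈ -0.91532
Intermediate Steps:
N = 1 (N = 6 - 5 = 1)
x = 1/3 (x = -(-1)/3 = -1/9*(-3) = 1/3 ≈ 0.33333)
54/(-61) + ((x*(6*(-2 + 0)))*(-2))/(-266) = 54/(-61) + (((6*(-2 + 0))/3)*(-2))/(-266) = 54*(-1/61) + (((6*(-2))/3)*(-2))*(-1/266) = -54/61 + (((1/3)*(-12))*(-2))*(-1/266) = -54/61 - 4*(-2)*(-1/266) = -54/61 + 8*(-1/266) = -54/61 - 4/133 = -7426/8113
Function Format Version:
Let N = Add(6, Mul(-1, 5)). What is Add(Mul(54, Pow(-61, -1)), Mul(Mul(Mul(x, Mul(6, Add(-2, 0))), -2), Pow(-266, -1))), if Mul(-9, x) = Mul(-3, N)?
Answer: Rational(-7426, 8113) ≈ -0.91532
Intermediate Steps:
N = 1 (N = Add(6, -5) = 1)
x = Rational(1, 3) (x = Mul(Rational(-1, 9), Mul(-3, 1)) = Mul(Rational(-1, 9), -3) = Rational(1, 3) ≈ 0.33333)
Add(Mul(54, Pow(-61, -1)), Mul(Mul(Mul(x, Mul(6, Add(-2, 0))), -2), Pow(-266, -1))) = Add(Mul(54, Pow(-61, -1)), Mul(Mul(Mul(Rational(1, 3), Mul(6, Add(-2, 0))), -2), Pow(-266, -1))) = Add(Mul(54, Rational(-1, 61)), Mul(Mul(Mul(Rational(1, 3), Mul(6, -2)), -2), Rational(-1, 266))) = Add(Rational(-54, 61), Mul(Mul(Mul(Rational(1, 3), -12), -2), Rational(-1, 266))) = Add(Rational(-54, 61), Mul(Mul(-4, -2), Rational(-1, 266))) = Add(Rational(-54, 61), Mul(8, Rational(-1, 266))) = Add(Rational(-54, 61), Rational(-4, 133)) = Rational(-7426, 8113)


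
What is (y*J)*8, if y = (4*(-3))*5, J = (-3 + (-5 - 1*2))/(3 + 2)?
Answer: 960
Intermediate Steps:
J = -2 (J = (-3 + (-5 - 2))/5 = (-3 - 7)*(⅕) = -10*⅕ = -2)
y = -60 (y = -12*5 = -60)
(y*J)*8 = -60*(-2)*8 = 120*8 = 960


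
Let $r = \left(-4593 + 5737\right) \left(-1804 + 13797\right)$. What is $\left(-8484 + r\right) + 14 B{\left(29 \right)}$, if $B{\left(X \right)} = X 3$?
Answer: $13712726$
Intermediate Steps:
$B{\left(X \right)} = 3 X$
$r = 13719992$ ($r = 1144 \cdot 11993 = 13719992$)
$\left(-8484 + r\right) + 14 B{\left(29 \right)} = \left(-8484 + 13719992\right) + 14 \cdot 3 \cdot 29 = 13711508 + 14 \cdot 87 = 13711508 + 1218 = 13712726$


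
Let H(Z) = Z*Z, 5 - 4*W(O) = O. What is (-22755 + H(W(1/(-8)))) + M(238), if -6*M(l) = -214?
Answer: -69788749/3072 ≈ -22718.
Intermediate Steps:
M(l) = 107/3 (M(l) = -⅙*(-214) = 107/3)
W(O) = 5/4 - O/4
H(Z) = Z²
(-22755 + H(W(1/(-8)))) + M(238) = (-22755 + (5/4 - ¼/(-8))²) + 107/3 = (-22755 + (5/4 - ¼*(-⅛))²) + 107/3 = (-22755 + (5/4 + 1/32)²) + 107/3 = (-22755 + (41/32)²) + 107/3 = (-22755 + 1681/1024) + 107/3 = -23299439/1024 + 107/3 = -69788749/3072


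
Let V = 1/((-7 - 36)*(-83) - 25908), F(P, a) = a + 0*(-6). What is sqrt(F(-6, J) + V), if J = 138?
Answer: sqrt(68866244759)/22339 ≈ 11.747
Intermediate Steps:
F(P, a) = a (F(P, a) = a + 0 = a)
V = -1/22339 (V = 1/(-43*(-83) - 25908) = 1/(3569 - 25908) = 1/(-22339) = -1/22339 ≈ -4.4765e-5)
sqrt(F(-6, J) + V) = sqrt(138 - 1/22339) = sqrt(3082781/22339) = sqrt(68866244759)/22339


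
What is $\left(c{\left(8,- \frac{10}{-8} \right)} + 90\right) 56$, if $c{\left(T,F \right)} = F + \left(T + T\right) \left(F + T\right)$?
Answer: $13398$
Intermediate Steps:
$c{\left(T,F \right)} = F + 2 T \left(F + T\right)$
$\left(c{\left(8,- \frac{10}{-8} \right)} + 90\right) 56 = \left(\left(- \frac{10}{-8} + 2 \cdot 8^{2} + 2 \left(- \frac{10}{-8}\right) 8\right) + 90\right) 56 = \left(\left(\left(-10\right) \left(- \frac{1}{8}\right) + 2 \cdot 64 + 2 \left(\left(-10\right) \left(- \frac{1}{8}\right)\right) 8\right) + 90\right) 56 = \left(\left(\frac{5}{4} + 128 + 2 \cdot \frac{5}{4} \cdot 8\right) + 90\right) 56 = \left(\left(\frac{5}{4} + 128 + 20\right) + 90\right) 56 = \left(\frac{597}{4} + 90\right) 56 = \frac{957}{4} \cdot 56 = 13398$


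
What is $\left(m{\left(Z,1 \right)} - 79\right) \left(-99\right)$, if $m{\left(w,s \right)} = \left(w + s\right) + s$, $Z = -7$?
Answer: $8316$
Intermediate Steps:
$m{\left(w,s \right)} = w + 2 s$ ($m{\left(w,s \right)} = \left(s + w\right) + s = w + 2 s$)
$\left(m{\left(Z,1 \right)} - 79\right) \left(-99\right) = \left(\left(-7 + 2 \cdot 1\right) - 79\right) \left(-99\right) = \left(\left(-7 + 2\right) - 79\right) \left(-99\right) = \left(-5 - 79\right) \left(-99\right) = \left(-84\right) \left(-99\right) = 8316$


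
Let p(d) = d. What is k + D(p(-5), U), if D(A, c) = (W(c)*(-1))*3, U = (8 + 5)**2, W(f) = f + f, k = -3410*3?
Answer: -11244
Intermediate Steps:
k = -10230
W(f) = 2*f
U = 169 (U = 13**2 = 169)
D(A, c) = -6*c (D(A, c) = ((2*c)*(-1))*3 = -2*c*3 = -6*c)
k + D(p(-5), U) = -10230 - 6*169 = -10230 - 1014 = -11244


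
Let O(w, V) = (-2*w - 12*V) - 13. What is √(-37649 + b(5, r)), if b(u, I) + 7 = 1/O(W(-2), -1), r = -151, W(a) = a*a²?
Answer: I*√8472585/15 ≈ 194.05*I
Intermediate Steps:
W(a) = a³
O(w, V) = -13 - 12*V - 2*w (O(w, V) = (-12*V - 2*w) - 13 = -13 - 12*V - 2*w)
b(u, I) = -104/15 (b(u, I) = -7 + 1/(-13 - 12*(-1) - 2*(-2)³) = -7 + 1/(-13 + 12 - 2*(-8)) = -7 + 1/(-13 + 12 + 16) = -7 + 1/15 = -104/15)
√(-37649 + b(5, r)) = √(-37649 - 104/15) = √(-564839/15) = I*√8472585/15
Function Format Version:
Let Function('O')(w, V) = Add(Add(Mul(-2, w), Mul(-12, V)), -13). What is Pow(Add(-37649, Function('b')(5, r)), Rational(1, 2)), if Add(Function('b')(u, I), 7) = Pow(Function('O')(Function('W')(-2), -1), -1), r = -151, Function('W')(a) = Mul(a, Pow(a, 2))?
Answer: Mul(Rational(1, 15), I, Pow(8472585, Rational(1, 2))) ≈ Mul(194.05, I)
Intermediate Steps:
Function('W')(a) = Pow(a, 3)
Function('O')(w, V) = Add(-13, Mul(-12, V), Mul(-2, w)) (Function('O')(w, V) = Add(Add(Mul(-12, V), Mul(-2, w)), -13) = Add(-13, Mul(-12, V), Mul(-2, w)))
Function('b')(u, I) = Rational(-104, 15) (Function('b')(u, I) = Add(-7, Pow(Add(-13, Mul(-12, -1), Mul(-2, Pow(-2, 3))), -1)) = Add(-7, Pow(Add(-13, 12, Mul(-2, -8)), -1)) = Add(-7, Pow(Add(-13, 12, 16), -1)) = Add(-7, Pow(15, -1)) = Add(-7, Rational(1, 15)) = Rational(-104, 15))
Pow(Add(-37649, Function('b')(5, r)), Rational(1, 2)) = Pow(Add(-37649, Rational(-104, 15)), Rational(1, 2)) = Pow(Rational(-564839, 15), Rational(1, 2)) = Mul(Rational(1, 15), I, Pow(8472585, Rational(1, 2)))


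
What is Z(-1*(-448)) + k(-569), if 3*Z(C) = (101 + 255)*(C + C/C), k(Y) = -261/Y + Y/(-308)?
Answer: 28014193135/525756 ≈ 53284.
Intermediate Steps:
k(Y) = -261/Y - Y/308 (k(Y) = -261/Y + Y*(-1/308) = -261/Y - Y/308)
Z(C) = 356/3 + 356*C/3 (Z(C) = ((101 + 255)*(C + C/C))/3 = (356*(C + 1))/3 = (356*(1 + C))/3 = (356 + 356*C)/3 = 356/3 + 356*C/3)
Z(-1*(-448)) + k(-569) = (356/3 + 356*(-1*(-448))/3) + (-261/(-569) - 1/308*(-569)) = (356/3 + (356/3)*448) + (-261*(-1/569) + 569/308) = (356/3 + 159488/3) + (261/569 + 569/308) = 159844/3 + 404149/175252 = 28014193135/525756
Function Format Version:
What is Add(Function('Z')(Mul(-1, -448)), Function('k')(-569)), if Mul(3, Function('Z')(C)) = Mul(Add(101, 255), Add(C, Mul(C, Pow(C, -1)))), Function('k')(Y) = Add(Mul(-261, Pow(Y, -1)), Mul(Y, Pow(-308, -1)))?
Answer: Rational(28014193135, 525756) ≈ 53284.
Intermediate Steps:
Function('k')(Y) = Add(Mul(-261, Pow(Y, -1)), Mul(Rational(-1, 308), Y)) (Function('k')(Y) = Add(Mul(-261, Pow(Y, -1)), Mul(Y, Rational(-1, 308))) = Add(Mul(-261, Pow(Y, -1)), Mul(Rational(-1, 308), Y)))
Function('Z')(C) = Add(Rational(356, 3), Mul(Rational(356, 3), C)) (Function('Z')(C) = Mul(Rational(1, 3), Mul(Add(101, 255), Add(C, Mul(C, Pow(C, -1))))) = Mul(Rational(1, 3), Mul(356, Add(C, 1))) = Mul(Rational(1, 3), Mul(356, Add(1, C))) = Mul(Rational(1, 3), Add(356, Mul(356, C))) = Add(Rational(356, 3), Mul(Rational(356, 3), C)))
Add(Function('Z')(Mul(-1, -448)), Function('k')(-569)) = Add(Add(Rational(356, 3), Mul(Rational(356, 3), Mul(-1, -448))), Add(Mul(-261, Pow(-569, -1)), Mul(Rational(-1, 308), -569))) = Add(Add(Rational(356, 3), Mul(Rational(356, 3), 448)), Add(Mul(-261, Rational(-1, 569)), Rational(569, 308))) = Add(Add(Rational(356, 3), Rational(159488, 3)), Add(Rational(261, 569), Rational(569, 308))) = Add(Rational(159844, 3), Rational(404149, 175252)) = Rational(28014193135, 525756)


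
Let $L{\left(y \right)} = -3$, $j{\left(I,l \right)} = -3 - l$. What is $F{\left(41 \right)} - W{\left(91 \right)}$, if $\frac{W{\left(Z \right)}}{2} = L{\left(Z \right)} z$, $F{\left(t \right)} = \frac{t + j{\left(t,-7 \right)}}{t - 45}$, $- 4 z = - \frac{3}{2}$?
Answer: $-9$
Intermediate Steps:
$z = \frac{3}{8}$ ($z = - \frac{\left(-3\right) \frac{1}{2}}{4} = \left(- \frac{1}{4}\right) \left(- \frac{3}{2}\right) = \frac{3}{8} \approx 0.375$)
$F{\left(t \right)} = \frac{4 + t}{-45 + t}$ ($F{\left(t \right)} = \frac{t - -4}{t - 45} = \frac{t + \left(-3 + 7\right)}{-45 + t} = \frac{t + 4}{-45 + t} = \frac{4 + t}{-45 + t}$)
$W{\left(Z \right)} = - \frac{9}{4}$ ($W{\left(Z \right)} = 2 \left(\left(-3\right) \frac{3}{8}\right) = 2 \left(- \frac{9}{8}\right) = - \frac{9}{4}$)
$F{\left(41 \right)} - W{\left(91 \right)} = \frac{4 + 41}{-45 + 41} - - \frac{9}{4} = \frac{1}{-4} \cdot 45 + \frac{9}{4} = \left(- \frac{1}{4}\right) 45 + \frac{9}{4} = - \frac{45}{4} + \frac{9}{4} = -9$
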